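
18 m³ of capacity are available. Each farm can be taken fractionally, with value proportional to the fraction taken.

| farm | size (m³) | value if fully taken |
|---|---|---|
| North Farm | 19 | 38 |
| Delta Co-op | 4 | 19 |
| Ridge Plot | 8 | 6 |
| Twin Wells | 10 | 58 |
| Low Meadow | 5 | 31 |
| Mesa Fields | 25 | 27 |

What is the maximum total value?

103.25

Sort by value density: Low Meadow 31/5≈6.2, Twin Wells 58/10≈5.8, Delta Co-op 19/4≈4.75, North Farm 38/19≈2, Mesa Fields 27/25≈1.08, Ridge Plot 6/8≈0.75.
All 5 m³ of Low Meadow fit (value 31) → 13 remain.
Take all of Twin Wells (10 m³, value 58) → 3 m³ left.
Fill the last 3 m³ with part of Delta Co-op: 3/4 of it earns 14.25.
Total value = 103.25.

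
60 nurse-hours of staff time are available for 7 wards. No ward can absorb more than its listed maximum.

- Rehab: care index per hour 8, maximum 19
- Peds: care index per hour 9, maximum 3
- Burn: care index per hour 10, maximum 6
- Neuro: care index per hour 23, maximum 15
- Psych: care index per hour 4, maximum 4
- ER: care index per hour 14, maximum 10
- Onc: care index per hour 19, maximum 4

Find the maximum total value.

812

Rank by care index per hour: Neuro 23 > Onc 19 > ER 14 > Burn 10 > Peds 9 > Rehab 8 > Psych 4.
Neuro: +15 to 15 (cap) — 45 left.
Onc: +4 to 4 (cap) — 41 left.
ER takes 10 to reach its cap of 10 — 31 left.
Give Burn 6 to hit its cap of 6 — 25 left.
Give Peds 3 to hit its cap of 3 — 22 left.
Rehab: +19 to 19 (cap) — 3 left.
Only 3 left; Psych takes them to reach 3.
Total = 8×19 + 9×3 + 10×6 + 23×15 + 4×3 + 14×10 + 19×4 = 812.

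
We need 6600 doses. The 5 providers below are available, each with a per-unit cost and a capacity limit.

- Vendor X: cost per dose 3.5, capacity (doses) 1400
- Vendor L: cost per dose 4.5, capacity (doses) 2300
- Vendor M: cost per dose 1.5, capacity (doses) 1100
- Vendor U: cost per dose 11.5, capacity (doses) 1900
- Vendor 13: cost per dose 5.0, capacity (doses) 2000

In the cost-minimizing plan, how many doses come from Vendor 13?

1800

Cheapest first:
Vendor M (1.5): use full 1100 ; 5500 doses to go.
Take 1400 from Vendor X at 3.5 ; need 4100 more.
Take 2300 from Vendor L at 4.5 ; need 1800 more.
Vendor 13 at 5.0: take 1800 of its 2000 ; requirement met.
Vendor U: unused.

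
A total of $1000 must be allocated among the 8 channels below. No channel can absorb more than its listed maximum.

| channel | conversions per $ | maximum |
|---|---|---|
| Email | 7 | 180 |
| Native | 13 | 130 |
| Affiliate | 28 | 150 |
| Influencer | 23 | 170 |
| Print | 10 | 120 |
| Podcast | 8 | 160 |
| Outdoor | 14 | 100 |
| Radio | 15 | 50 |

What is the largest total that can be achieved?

Rank by conversions per $: Affiliate 28 > Influencer 23 > Radio 15 > Outdoor 14 > Native 13 > Print 10 > Podcast 8 > Email 7.
Affiliate takes 150 to reach its cap of 150 → 850 left.
Give Influencer 170 to hit its cap of 170 → 680 left.
Give Radio 50 to hit its cap of 50 → 630 left.
Give Outdoor 100 to hit its cap of 100 → 530 left.
Native takes 130 to reach its cap of 130 → 400 left.
Print: +120 to 120 (cap) → 280 left.
Podcast: +160 to 160 (cap) → 120 left.
Email has room for 180 but only 120 remain, so it gets 120.
Total = 7×120 + 13×130 + 28×150 + 23×170 + 10×120 + 8×160 + 14×100 + 15×50 = 15270.

15270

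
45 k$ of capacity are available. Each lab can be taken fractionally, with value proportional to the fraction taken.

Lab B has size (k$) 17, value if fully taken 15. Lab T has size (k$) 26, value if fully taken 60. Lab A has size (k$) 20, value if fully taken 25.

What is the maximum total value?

83.75

Best value per unit of size first: Lab T 60/26≈2.31, Lab A 25/20≈1.25, Lab B 15/17≈0.882.
All 26 k$ of Lab T fit (value 60) ; 19 remain.
19 k$ left: a 19/20 share of Lab A gives 25×19/20 = 23.75.
Total value = 83.75.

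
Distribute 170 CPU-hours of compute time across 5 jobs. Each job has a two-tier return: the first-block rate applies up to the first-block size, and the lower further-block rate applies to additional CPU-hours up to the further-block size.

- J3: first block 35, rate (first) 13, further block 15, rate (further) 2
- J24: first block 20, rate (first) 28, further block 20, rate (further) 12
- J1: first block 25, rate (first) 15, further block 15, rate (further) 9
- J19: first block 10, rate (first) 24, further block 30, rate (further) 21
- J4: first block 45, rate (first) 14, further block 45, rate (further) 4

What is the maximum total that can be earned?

Treat each block as its own option and order by rate: J24/first 28 > J19/first 24 > J19/second 21 > J1/first 15 > J4/first 14 > J3/first 13 > J24/second 12 > J1/second 9 > J4/second 4 > J3/second 2.
Fill J24 first block (20 at 28) → 150 left.
J19 first at 24: fill all 10 → 140 left.
J19 second at 21: fill all 30 → 110 left.
J1/first (15): +25 → 85 left.
J4 first at 14: fill all 45 → 40 left.
Fill J3 first block (35 at 13) → 5 left.
J24 second at 12: only 5 left, fill 5.
Total = 28×20 + 24×10 + 21×30 + 15×25 + 14×45 + 13×35 + 12×5 = 2950.

2950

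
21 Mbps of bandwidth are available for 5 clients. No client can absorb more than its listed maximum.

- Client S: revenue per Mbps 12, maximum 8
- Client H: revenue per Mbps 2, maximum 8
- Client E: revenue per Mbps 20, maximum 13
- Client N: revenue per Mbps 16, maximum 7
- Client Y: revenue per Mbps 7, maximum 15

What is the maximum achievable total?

Order the clients by revenue per Mbps: Client E 20 > Client N 16 > Client S 12 > Client Y 7 > Client H 2.
Give Client E 13 to hit its cap of 13 ; 8 left.
Client N: +7 to 7 (cap) ; 1 left.
Client S has room for 8 but only 1 remain, so it gets 1.
Total = 12×1 + 20×13 + 16×7 = 384.

384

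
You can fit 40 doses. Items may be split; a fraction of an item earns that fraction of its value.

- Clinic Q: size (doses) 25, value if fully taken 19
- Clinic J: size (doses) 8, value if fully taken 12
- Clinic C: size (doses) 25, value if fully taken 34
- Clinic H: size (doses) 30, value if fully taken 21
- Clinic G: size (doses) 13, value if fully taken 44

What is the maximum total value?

81.84

Best value per unit of size first: Clinic G 44/13≈3.38, Clinic J 12/8≈1.5, Clinic C 34/25≈1.36, Clinic Q 19/25≈0.76, Clinic H 21/30≈0.7.
Take all of Clinic G (13 doses, value 44) — 27 doses left.
All 8 doses of Clinic J fit (value 12) — 19 remain.
Fill the last 19 doses with part of Clinic C: 19/25 of it earns 25.84.
Total value = 81.84.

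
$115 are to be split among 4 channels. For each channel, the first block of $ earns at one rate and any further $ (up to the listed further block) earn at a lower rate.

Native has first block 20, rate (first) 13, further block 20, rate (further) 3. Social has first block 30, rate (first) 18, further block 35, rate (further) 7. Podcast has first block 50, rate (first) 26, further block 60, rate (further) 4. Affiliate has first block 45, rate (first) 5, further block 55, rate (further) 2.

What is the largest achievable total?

Rank every tier by rate: Podcast/first 26 > Social/first 18 > Native/first 13 > Social/second 7 > Affiliate/first 5 > Podcast/second 4 > Native/second 3 > Affiliate/second 2.
Fill Podcast first block (50 at 26) — 65 left.
Social first at 18: fill all 30 — 35 left.
Native/first (13): +20 — 15 left.
Social second at 7: only 15 left, fill 15.
Total = 26×50 + 18×30 + 13×20 + 7×15 = 2205.

2205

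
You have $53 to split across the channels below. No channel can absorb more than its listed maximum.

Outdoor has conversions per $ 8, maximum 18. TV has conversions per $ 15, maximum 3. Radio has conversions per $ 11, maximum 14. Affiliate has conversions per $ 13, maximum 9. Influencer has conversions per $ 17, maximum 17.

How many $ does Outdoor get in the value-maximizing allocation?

Rank by conversions per $: Influencer 17 > TV 15 > Affiliate 13 > Radio 11 > Outdoor 8.
Influencer: +17 to 17 (cap) → 36 left.
TV: +3 to 3 (cap) → 33 left.
Affiliate: +9 to 9 (cap) → 24 left.
Radio takes 14 to reach its cap of 14 → 10 left.
Only 10 left; Outdoor takes them to reach 10.

10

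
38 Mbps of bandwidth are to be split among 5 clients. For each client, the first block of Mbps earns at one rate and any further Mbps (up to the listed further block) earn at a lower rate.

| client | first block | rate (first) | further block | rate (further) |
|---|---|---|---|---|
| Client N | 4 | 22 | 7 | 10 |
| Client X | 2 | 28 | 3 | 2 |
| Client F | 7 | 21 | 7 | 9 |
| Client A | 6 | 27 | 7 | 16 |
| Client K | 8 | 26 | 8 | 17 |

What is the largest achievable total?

845

Order all 10 blocks by rate: Client X/T1 28 > Client A/T1 27 > Client K/T1 26 > Client N/T1 22 > Client F/T1 21 > Client K/T2 17 > Client A/T2 16 > Client N/T2 10 > Client F/T2 9 > Client X/T2 2.
Fill Client X T1 block (2 at 28) — 36 left.
Fill Client A T1 block (6 at 27) — 30 left.
Client K/T1 (26): +8 — 22 left.
Client N/T1 (22): +4 — 18 left.
Fill Client F T1 block (7 at 21) — 11 left.
Client K/T2 (17): +8 — 3 left.
Client A T2 at 16: only 3 left, fill 3.
Total = 28×2 + 27×6 + 26×8 + 22×4 + 21×7 + 17×8 + 16×3 = 845.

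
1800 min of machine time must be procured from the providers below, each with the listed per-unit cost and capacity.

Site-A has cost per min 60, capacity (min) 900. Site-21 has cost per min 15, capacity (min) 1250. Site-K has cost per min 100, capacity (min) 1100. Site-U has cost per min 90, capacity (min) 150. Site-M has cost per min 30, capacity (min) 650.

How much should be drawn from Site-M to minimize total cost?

Fill from the cheapest provider first.
Take 1250 from Site-21 at 15 ; need 550 more.
Site-M at 30: take 550 of its 650 ; requirement met.
Site-A, Site-U, Site-K: unused.

550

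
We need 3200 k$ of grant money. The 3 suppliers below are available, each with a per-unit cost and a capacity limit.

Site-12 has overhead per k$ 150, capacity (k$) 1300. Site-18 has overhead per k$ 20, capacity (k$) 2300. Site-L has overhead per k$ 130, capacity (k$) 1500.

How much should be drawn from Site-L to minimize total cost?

900

Use suppliers in increasing cost order.
Site-18 (20): use full 2300 ; 900 k$ to go.
Take 900 from Site-L at 130 to finish.
Site-12: unused.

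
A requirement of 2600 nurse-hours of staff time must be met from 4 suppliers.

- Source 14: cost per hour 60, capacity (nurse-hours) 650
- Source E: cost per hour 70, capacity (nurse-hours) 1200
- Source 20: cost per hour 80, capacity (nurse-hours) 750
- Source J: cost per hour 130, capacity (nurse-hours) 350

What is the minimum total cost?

Use suppliers in increasing cost order.
Source 14 at 60: take all 650 nurse-hours ; 1950 still needed.
Source E at 70: take all 1200 nurse-hours ; 750 still needed.
Source 20 (80): use full 750 ; 0 nurse-hours to go.
Source J: unused.
Cost = 650×60 + 1200×70 + 750×80 = 183000.

183000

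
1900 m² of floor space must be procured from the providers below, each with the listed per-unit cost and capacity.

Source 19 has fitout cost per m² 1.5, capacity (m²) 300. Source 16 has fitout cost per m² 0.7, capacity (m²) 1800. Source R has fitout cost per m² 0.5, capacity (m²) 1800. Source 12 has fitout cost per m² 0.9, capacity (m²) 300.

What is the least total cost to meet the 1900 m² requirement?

970

Use providers in increasing cost order.
Source R (0.5): use full 1800 — 100 m² to go.
Source 16 at 0.7: take 100 of its 1800 — requirement met.
Source 12, Source 19: unused.
Cost = 1800×0.5 + 100×0.7 = 970.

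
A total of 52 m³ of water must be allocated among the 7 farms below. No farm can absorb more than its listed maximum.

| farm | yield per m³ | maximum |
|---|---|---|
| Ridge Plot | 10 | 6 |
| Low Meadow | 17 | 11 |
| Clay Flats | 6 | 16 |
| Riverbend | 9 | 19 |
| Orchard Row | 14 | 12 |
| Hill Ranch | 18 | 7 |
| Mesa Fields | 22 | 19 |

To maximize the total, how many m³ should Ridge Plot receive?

Highest yield per m³ first: Mesa Fields 22 > Hill Ranch 18 > Low Meadow 17 > Orchard Row 14 > Ridge Plot 10 > Riverbend 9 > Clay Flats 6.
Give Mesa Fields 19 to hit its cap of 19 — 33 left.
Hill Ranch: +7 to 7 (cap) — 26 left.
Low Meadow: +11 to 11 (cap) — 15 left.
Orchard Row takes 12 to reach its cap of 12 — 3 left.
Ridge Plot has room for 6 but only 3 remain, so it gets 3.

3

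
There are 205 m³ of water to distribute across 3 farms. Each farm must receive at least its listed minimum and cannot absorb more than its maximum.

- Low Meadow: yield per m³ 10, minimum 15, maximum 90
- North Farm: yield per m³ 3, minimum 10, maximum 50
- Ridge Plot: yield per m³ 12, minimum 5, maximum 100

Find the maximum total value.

Meeting every minimum uses 15+10+5 = 30 m³, leaving 175.
Order the farms by yield per m³: Ridge Plot 12 > Low Meadow 10 > North Farm 3.
Ridge Plot takes 95 more to reach its cap of 100 — 80 left.
Low Meadow: +75 to 90 (cap) — 5 left.
North Farm has room for 40 more but only 5 remain, so it gets 15.
Total = 10×90 + 3×15 + 12×100 = 2145.

2145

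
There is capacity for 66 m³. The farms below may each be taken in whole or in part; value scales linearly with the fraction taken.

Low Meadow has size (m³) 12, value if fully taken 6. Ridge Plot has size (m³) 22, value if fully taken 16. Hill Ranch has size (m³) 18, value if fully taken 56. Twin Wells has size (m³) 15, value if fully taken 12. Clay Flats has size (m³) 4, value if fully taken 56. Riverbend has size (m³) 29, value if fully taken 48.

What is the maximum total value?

172

Rank by value-to-size ratio: Clay Flats 56/4≈14, Hill Ranch 56/18≈3.11, Riverbend 48/29≈1.66, Twin Wells 12/15≈0.8, Ridge Plot 16/22≈0.727, Low Meadow 6/12≈0.5.
Take all of Clay Flats (4 m³, value 56) ; 62 m³ left.
Hill Ranch: take in full, 18 m³ for value 56 ; 44 left.
Take all of Riverbend (29 m³, value 48) ; 15 m³ left.
Take all of Twin Wells (15 m³, value 12) ; 0 m³ left.
Total value = 172.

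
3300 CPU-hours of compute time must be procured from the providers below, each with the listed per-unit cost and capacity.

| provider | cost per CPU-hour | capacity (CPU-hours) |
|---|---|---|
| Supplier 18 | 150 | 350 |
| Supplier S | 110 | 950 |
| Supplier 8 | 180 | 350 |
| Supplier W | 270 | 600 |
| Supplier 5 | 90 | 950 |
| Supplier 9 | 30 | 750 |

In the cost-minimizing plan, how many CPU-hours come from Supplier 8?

Fill from the cheapest provider first.
Supplier 9 (30): use full 750 ; 2550 CPU-hours to go.
Supplier 5 (90): use full 950 ; 1600 CPU-hours to go.
Take 950 from Supplier S at 110 ; need 650 more.
Supplier 18 (150): use full 350 ; 300 CPU-hours to go.
Supplier 8 at 180: take 300 of its 350 ; requirement met.
Supplier W: unused.

300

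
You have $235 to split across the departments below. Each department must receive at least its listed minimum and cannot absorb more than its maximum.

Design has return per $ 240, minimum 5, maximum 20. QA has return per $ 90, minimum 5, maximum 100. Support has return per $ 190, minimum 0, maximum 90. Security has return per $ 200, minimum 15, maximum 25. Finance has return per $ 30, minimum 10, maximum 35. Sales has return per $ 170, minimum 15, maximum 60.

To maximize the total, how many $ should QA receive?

30

Meeting every minimum uses 5+5+0+15+10+15 = 50 $, leaving 185.
Highest return per $ first: Design 240 > Security 200 > Support 190 > Sales 170 > QA 90 > Finance 30.
Give Design 15 more to hit its cap of 20 → 170 left.
Security: +10 to 25 (cap) → 160 left.
Give Support 90 more to hit its cap of 90 → 70 left.
Give Sales 45 more to hit its cap of 60 → 25 left.
Only 25 left; QA takes them to reach 30.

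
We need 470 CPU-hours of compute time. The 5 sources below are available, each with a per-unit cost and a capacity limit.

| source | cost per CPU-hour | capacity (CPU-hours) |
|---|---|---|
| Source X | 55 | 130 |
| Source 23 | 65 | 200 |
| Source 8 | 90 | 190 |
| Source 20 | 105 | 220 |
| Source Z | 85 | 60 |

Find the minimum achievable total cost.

32450

Use sources in increasing cost order.
Source X at 55: take all 130 CPU-hours — 340 still needed.
Source 23 (65): use full 200 — 140 CPU-hours to go.
Source Z (85): use full 60 — 80 CPU-hours to go.
Source 8 (90): take the remaining 80 — done.
Source 20: unused.
Cost = 130×55 + 200×65 + 60×85 + 80×90 = 32450.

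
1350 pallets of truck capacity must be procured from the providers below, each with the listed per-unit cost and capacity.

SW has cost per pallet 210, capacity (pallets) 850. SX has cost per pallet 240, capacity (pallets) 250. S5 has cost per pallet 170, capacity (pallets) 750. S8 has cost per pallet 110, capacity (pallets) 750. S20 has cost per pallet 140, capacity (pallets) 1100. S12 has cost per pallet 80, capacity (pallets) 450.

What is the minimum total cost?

139500

Cheapest first:
Take 450 from S12 at 80 ; need 900 more.
Take 750 from S8 at 110 ; need 150 more.
S20 (140): take the remaining 150 ; done.
S5, SW, SX: unused.
Cost = 450×80 + 750×110 + 150×140 = 139500.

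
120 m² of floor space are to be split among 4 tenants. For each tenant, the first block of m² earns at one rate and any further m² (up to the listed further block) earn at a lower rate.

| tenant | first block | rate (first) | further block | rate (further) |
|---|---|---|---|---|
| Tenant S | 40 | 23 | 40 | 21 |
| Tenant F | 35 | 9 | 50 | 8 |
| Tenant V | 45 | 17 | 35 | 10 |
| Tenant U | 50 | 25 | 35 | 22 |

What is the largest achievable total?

Rank every tier by rate: Tenant U/T1 25 > Tenant S/T1 23 > Tenant U/T2 22 > Tenant S/T2 21 > Tenant V/T1 17 > Tenant V/T2 10 > Tenant F/T1 9 > Tenant F/T2 8.
Tenant U T1 at 25: fill all 50 — 70 left.
Tenant S T1 at 23: fill all 40 — 30 left.
Tenant U/T2: +30 of 35 at 22; pool empty.
Total = 25×50 + 23×40 + 22×30 = 2830.

2830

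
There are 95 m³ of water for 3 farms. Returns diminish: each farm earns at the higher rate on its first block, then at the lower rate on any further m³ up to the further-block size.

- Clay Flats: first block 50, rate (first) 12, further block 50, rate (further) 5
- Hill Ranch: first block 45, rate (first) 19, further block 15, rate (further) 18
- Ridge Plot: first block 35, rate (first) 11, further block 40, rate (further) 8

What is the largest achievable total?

Order all 6 blocks by rate: Hill Ranch/first 19 > Hill Ranch/second 18 > Clay Flats/first 12 > Ridge Plot/first 11 > Ridge Plot/second 8 > Clay Flats/second 5.
Hill Ranch/first (19): +45 ; 50 left.
Hill Ranch/second (18): +15 ; 35 left.
Clay Flats/first: +35 of 50 at 12; pool empty.
Total = 19×45 + 18×15 + 12×35 = 1545.

1545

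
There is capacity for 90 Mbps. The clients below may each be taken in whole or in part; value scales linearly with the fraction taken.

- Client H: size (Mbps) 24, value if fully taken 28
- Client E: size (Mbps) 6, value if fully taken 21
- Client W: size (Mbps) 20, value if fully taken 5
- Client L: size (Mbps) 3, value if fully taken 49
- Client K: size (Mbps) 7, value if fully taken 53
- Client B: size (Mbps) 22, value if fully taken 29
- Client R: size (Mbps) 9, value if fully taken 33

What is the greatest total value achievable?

Rank by value-to-size ratio: Client L 49/3≈16.3, Client K 53/7≈7.57, Client R 33/9≈3.67, Client E 21/6≈3.5, Client B 29/22≈1.32, Client H 28/24≈1.17, Client W 5/20≈0.25.
All 3 Mbps of Client L fit (value 49) → 87 remain.
All 7 Mbps of Client K fit (value 53) → 80 remain.
All 9 Mbps of Client R fit (value 33) → 71 remain.
Client E: take in full, 6 Mbps for value 21 → 65 left.
Take all of Client B (22 Mbps, value 29) → 43 Mbps left.
Client H: take in full, 24 Mbps for value 28 → 19 left.
19 Mbps left: a 19/20 share of Client W gives 5×19/20 = 4.75.
Total value = 217.75.

217.75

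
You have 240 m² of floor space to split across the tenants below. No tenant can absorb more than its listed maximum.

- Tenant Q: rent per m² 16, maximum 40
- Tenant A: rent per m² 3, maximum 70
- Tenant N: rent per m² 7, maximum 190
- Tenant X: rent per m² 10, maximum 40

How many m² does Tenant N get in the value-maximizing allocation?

160

Highest rent per m² first: Tenant Q 16 > Tenant X 10 > Tenant N 7 > Tenant A 3.
Tenant Q takes 40 to reach its cap of 40 → 200 left.
Tenant X: +40 to 40 (cap) → 160 left.
Tenant N has room for 190 but only 160 remain, so it gets 160.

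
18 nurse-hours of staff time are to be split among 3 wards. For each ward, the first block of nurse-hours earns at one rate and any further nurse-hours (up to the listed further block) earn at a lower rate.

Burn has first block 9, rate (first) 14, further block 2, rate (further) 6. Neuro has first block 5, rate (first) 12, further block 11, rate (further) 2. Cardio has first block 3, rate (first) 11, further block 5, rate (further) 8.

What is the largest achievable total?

Treat each block as its own option and order by rate: Burn/tier1 14 > Neuro/tier1 12 > Cardio/tier1 11 > Cardio/tier2 8 > Burn/tier2 6 > Neuro/tier2 2.
Fill Burn tier1 block (9 at 14) ; 9 left.
Neuro tier1 at 12: fill all 5 ; 4 left.
Cardio/tier1 (11): +3 ; 1 left.
Cardio/tier2: +1 of 5 at 8; pool empty.
Total = 14×9 + 12×5 + 11×3 + 8×1 = 227.

227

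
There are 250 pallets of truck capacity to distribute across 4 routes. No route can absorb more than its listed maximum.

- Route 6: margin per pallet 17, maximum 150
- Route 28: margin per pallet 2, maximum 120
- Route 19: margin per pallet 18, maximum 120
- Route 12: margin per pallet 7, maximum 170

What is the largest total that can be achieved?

Order the routes by margin per pallet: Route 19 18 > Route 6 17 > Route 12 7 > Route 28 2.
Route 19 takes 120 to reach its cap of 120 ; 130 left.
Route 6 has room for 150 but only 130 remain, so it gets 130.
Total = 17×130 + 18×120 = 4370.

4370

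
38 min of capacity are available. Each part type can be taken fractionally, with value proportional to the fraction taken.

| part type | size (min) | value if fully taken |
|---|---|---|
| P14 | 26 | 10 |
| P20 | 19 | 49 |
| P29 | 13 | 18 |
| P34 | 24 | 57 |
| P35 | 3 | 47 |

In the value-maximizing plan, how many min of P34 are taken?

Best value per unit of size first: P35 47/3≈15.7, P20 49/19≈2.58, P34 57/24≈2.38, P29 18/13≈1.38, P14 10/26≈0.385.
All 3 min of P35 fit (value 47) — 35 remain.
All 19 min of P20 fit (value 49) — 16 remain.
16 min left: a 16/24 share of P34 gives 57×16/24 = 38.

16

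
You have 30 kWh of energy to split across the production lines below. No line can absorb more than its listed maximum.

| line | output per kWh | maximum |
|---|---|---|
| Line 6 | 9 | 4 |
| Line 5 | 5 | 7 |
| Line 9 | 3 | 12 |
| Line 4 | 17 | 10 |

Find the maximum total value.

268

Rank by output per kWh: Line 4 17 > Line 6 9 > Line 5 5 > Line 9 3.
Line 4 takes 10 to reach its cap of 10 ; 20 left.
Give Line 6 4 to hit its cap of 4 ; 16 left.
Line 5: +7 to 7 (cap) ; 9 left.
Line 9 has room for 12 but only 9 remain, so it gets 9.
Total = 9×4 + 5×7 + 3×9 + 17×10 = 268.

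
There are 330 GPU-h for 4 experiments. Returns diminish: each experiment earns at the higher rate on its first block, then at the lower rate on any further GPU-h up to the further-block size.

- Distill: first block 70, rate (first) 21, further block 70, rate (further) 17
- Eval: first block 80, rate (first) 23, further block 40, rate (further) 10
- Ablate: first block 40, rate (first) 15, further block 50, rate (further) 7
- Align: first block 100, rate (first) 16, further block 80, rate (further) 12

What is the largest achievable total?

Rank every tier by rate: Eval/tier1 23 > Distill/tier1 21 > Distill/tier2 17 > Align/tier1 16 > Ablate/tier1 15 > Align/tier2 12 > Eval/tier2 10 > Ablate/tier2 7.
Eval tier1 at 23: fill all 80 ; 250 left.
Distill tier1 at 21: fill all 70 ; 180 left.
Distill tier2 at 17: fill all 70 ; 110 left.
Align/tier1 (16): +100 ; 10 left.
10 remain; put them into Ablate tier1 at 15.
Total = 23×80 + 21×70 + 17×70 + 16×100 + 15×10 = 6250.

6250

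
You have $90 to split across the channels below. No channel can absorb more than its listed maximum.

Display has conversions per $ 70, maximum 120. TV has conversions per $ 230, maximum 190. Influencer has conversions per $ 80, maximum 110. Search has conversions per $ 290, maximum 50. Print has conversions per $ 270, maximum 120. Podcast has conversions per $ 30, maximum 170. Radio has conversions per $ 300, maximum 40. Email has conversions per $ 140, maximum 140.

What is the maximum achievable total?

26500

Order the channels by conversions per $: Radio 300 > Search 290 > Print 270 > TV 230 > Email 140 > Influencer 80 > Display 70 > Podcast 30.
Radio: +40 to 40 (cap) ; 50 left.
Search takes 50 to reach its cap of 50 ; 0 left.
Total = 290×50 + 300×40 = 26500.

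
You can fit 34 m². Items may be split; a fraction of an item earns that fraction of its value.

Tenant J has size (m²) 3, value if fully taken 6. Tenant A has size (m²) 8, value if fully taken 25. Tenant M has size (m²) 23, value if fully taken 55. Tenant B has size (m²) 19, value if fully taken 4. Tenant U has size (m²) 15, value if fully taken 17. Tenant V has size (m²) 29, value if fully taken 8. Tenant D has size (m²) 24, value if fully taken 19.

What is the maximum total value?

Sort by value density: Tenant A 25/8≈3.12, Tenant M 55/23≈2.39, Tenant J 6/3≈2, Tenant U 17/15≈1.13, Tenant D 19/24≈0.792, Tenant V 8/29≈0.276, Tenant B 4/19≈0.211.
Tenant A: take in full, 8 m² for value 25 ; 26 left.
Take all of Tenant M (23 m², value 55) ; 3 m² left.
All 3 m² of Tenant J fit (value 6) ; 0 remain.
Total value = 86.

86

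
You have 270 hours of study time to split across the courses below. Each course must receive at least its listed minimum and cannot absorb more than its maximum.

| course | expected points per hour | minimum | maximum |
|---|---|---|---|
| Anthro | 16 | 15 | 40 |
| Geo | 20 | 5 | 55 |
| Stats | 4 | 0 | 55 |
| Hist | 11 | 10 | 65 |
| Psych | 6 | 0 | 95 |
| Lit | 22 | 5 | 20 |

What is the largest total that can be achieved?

3435

Meeting every minimum uses 15+5+0+10+0+5 = 35 hours, leaving 235.
Order the courses by expected points per hour: Lit 22 > Geo 20 > Anthro 16 > Hist 11 > Psych 6 > Stats 4.
Lit takes 15 more to reach its cap of 20 — 220 left.
Geo takes 50 more to reach its cap of 55 — 170 left.
Anthro takes 25 more to reach its cap of 40 — 145 left.
Give Hist 55 more to hit its cap of 65 — 90 left.
Psych has room for 95 more but only 90 remain, so it gets 90.
Total = 16×40 + 20×55 + 11×65 + 6×90 + 22×20 = 3435.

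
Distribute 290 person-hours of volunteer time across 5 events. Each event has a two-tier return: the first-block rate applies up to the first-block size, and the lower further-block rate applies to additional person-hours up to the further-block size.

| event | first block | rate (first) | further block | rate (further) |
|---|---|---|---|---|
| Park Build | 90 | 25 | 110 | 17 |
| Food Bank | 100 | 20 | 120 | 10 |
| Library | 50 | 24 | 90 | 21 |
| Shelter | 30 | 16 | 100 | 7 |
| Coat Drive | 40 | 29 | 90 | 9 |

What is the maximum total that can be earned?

6900

Rank every tier by rate: Coat Drive/tier1 29 > Park Build/tier1 25 > Library/tier1 24 > Library/tier2 21 > Food Bank/tier1 20 > Park Build/tier2 17 > Shelter/tier1 16 > Food Bank/tier2 10 > Coat Drive/tier2 9 > Shelter/tier2 7.
Coat Drive tier1 at 29: fill all 40 ; 250 left.
Park Build/tier1 (25): +90 ; 160 left.
Library tier1 at 24: fill all 50 ; 110 left.
Fill Library tier2 block (90 at 21) ; 20 left.
20 remain; put them into Food Bank tier1 at 20.
Total = 29×40 + 25×90 + 24×50 + 21×90 + 20×20 = 6900.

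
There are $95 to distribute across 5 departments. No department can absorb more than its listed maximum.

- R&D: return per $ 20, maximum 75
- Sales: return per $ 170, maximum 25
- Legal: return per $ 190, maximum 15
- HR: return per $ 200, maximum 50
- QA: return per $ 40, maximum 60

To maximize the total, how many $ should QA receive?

5

Order the departments by return per $: HR 200 > Legal 190 > Sales 170 > QA 40 > R&D 20.
Give HR 50 to hit its cap of 50 ; 45 left.
Give Legal 15 to hit its cap of 15 ; 30 left.
Sales takes 25 to reach its cap of 25 ; 5 left.
QA has room for 60 but only 5 remain, so it gets 5.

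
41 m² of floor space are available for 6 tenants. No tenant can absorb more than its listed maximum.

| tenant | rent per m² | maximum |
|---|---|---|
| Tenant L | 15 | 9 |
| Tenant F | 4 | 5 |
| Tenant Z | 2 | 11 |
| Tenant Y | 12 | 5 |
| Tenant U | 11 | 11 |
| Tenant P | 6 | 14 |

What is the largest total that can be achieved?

Rank by rent per m²: Tenant L 15 > Tenant Y 12 > Tenant U 11 > Tenant P 6 > Tenant F 4 > Tenant Z 2.
Tenant L: +9 to 9 (cap) — 32 left.
Give Tenant Y 5 to hit its cap of 5 — 27 left.
Give Tenant U 11 to hit its cap of 11 — 16 left.
Give Tenant P 14 to hit its cap of 14 — 2 left.
Tenant F has room for 5 but only 2 remain, so it gets 2.
Total = 15×9 + 4×2 + 12×5 + 11×11 + 6×14 = 408.

408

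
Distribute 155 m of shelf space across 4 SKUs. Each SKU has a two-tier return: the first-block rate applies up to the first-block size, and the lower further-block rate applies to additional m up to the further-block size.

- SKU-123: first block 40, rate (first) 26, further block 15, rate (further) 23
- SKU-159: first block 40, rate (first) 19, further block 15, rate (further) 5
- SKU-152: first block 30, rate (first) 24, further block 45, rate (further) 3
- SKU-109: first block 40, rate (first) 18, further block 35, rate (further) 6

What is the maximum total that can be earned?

Treat each block as its own option and order by rate: SKU-123/tier1 26 > SKU-152/tier1 24 > SKU-123/tier2 23 > SKU-159/tier1 19 > SKU-109/tier1 18 > SKU-109/tier2 6 > SKU-159/tier2 5 > SKU-152/tier2 3.
Fill SKU-123 tier1 block (40 at 26) ; 115 left.
SKU-152 tier1 at 24: fill all 30 ; 85 left.
Fill SKU-123 tier2 block (15 at 23) ; 70 left.
SKU-159 tier1 at 19: fill all 40 ; 30 left.
SKU-109 tier1 at 18: only 30 left, fill 30.
Total = 26×40 + 24×30 + 23×15 + 19×40 + 18×30 = 3405.

3405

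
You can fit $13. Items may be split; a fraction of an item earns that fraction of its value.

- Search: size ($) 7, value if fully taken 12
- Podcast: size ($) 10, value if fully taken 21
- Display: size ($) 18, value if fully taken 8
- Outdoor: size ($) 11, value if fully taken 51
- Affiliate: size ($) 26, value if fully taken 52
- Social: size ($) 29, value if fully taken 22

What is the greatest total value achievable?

Rank by value-to-size ratio: Outdoor 51/11≈4.64, Podcast 21/10≈2.1, Affiliate 52/26≈2, Search 12/7≈1.71, Social 22/29≈0.759, Display 8/18≈0.444.
Take all of Outdoor (11 $, value 51) ; 2 $ left.
Only 2 $ remain; take 2/10 of Podcast for value 21×2/10 = 4.2.
Total value = 55.2.

55.2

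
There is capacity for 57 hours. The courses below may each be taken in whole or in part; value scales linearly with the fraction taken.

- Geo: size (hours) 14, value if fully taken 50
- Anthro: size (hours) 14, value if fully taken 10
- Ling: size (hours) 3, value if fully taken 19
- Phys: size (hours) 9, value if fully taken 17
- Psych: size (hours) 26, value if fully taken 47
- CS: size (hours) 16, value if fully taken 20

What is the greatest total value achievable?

139.25

Rank by value-to-size ratio: Ling 19/3≈6.33, Geo 50/14≈3.57, Phys 17/9≈1.89, Psych 47/26≈1.81, CS 20/16≈1.25, Anthro 10/14≈0.714.
Ling: take in full, 3 hours for value 19 → 54 left.
Take all of Geo (14 hours, value 50) → 40 hours left.
Take all of Phys (9 hours, value 17) → 31 hours left.
Psych: take in full, 26 hours for value 47 → 5 left.
Fill the last 5 hours with part of CS: 5/16 of it earns 6.25.
Total value = 139.25.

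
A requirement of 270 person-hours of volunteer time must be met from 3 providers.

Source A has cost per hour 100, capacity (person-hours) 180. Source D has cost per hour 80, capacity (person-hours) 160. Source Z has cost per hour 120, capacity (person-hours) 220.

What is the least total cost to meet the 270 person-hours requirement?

23800

Fill from the cheapest provider first.
Source D at 80: take all 160 person-hours → 110 still needed.
Take 110 from Source A at 100 to finish.
Source Z: unused.
Cost = 160×80 + 110×100 = 23800.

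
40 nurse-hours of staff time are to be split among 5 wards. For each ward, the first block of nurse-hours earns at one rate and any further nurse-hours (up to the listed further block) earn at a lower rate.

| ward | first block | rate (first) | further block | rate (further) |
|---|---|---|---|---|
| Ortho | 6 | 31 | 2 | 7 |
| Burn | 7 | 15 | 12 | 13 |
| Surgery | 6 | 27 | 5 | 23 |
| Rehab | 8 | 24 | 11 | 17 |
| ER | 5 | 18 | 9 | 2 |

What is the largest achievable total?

Order all 10 blocks by rate: Ortho/first 31 > Surgery/first 27 > Rehab/first 24 > Surgery/second 23 > ER/first 18 > Rehab/second 17 > Burn/first 15 > Burn/second 13 > Ortho/second 7 > ER/second 2.
Fill Ortho first block (6 at 31) → 34 left.
Surgery first at 27: fill all 6 → 28 left.
Rehab/first (24): +8 → 20 left.
Surgery/second (23): +5 → 15 left.
ER first at 18: fill all 5 → 10 left.
Rehab/second: +10 of 11 at 17; pool empty.
Total = 31×6 + 27×6 + 24×8 + 23×5 + 18×5 + 17×10 = 915.

915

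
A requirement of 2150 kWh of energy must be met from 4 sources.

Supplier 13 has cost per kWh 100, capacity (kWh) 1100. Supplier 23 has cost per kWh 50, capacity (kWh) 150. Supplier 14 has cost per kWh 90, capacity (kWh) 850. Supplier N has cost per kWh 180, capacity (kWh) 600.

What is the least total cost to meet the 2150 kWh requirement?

Cheapest first:
Supplier 23 at 50: take all 150 kWh ; 2000 still needed.
Supplier 14 at 90: take all 850 kWh ; 1150 still needed.
Take 1100 from Supplier 13 at 100 ; need 50 more.
Take 50 from Supplier N at 180 to finish.
Cost = 150×50 + 850×90 + 1100×100 + 50×180 = 203000.

203000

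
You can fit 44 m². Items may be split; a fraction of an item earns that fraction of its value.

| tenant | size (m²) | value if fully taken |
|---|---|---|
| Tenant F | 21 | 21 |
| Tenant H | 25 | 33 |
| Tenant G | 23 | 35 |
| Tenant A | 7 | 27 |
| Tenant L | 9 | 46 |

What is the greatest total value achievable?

Sort by value density: Tenant L 46/9≈5.11, Tenant A 27/7≈3.86, Tenant G 35/23≈1.52, Tenant H 33/25≈1.32, Tenant F 21/21≈1.
Tenant L: take in full, 9 m² for value 46 — 35 left.
Tenant A: take in full, 7 m² for value 27 — 28 left.
Take all of Tenant G (23 m², value 35) — 5 m² left.
Only 5 m² remain; take 5/25 of Tenant H for value 33×5/25 = 6.6.
Total value = 114.6.

114.6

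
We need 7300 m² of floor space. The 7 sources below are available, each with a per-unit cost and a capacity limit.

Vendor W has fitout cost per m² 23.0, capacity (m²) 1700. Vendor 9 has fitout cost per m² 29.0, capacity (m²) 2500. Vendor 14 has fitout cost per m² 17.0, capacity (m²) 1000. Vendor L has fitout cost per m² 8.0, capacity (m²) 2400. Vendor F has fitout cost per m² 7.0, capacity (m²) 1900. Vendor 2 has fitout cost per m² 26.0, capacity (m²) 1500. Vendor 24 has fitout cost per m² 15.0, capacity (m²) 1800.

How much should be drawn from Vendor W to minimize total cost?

200

Use sources in increasing cost order.
Vendor F at 7.0: take all 1900 m² → 5400 still needed.
Vendor L at 8.0: take all 2400 m² → 3000 still needed.
Vendor 24 at 15.0: take all 1800 m² → 1200 still needed.
Vendor 14 (17.0): use full 1000 → 200 m² to go.
Take 200 from Vendor W at 23.0 to finish.
Vendor 2, Vendor 9: unused.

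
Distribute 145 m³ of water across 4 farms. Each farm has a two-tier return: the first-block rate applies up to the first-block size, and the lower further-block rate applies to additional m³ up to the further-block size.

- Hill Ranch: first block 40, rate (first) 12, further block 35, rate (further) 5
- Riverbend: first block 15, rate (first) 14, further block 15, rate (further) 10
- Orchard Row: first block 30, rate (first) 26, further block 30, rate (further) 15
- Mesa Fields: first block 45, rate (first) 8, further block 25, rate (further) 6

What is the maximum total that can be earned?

2190

Order all 8 blocks by rate: Orchard Row/first 26 > Orchard Row/second 15 > Riverbend/first 14 > Hill Ranch/first 12 > Riverbend/second 10 > Mesa Fields/first 8 > Mesa Fields/second 6 > Hill Ranch/second 5.
Orchard Row/first (26): +30 ; 115 left.
Orchard Row second at 15: fill all 30 ; 85 left.
Riverbend/first (14): +15 ; 70 left.
Hill Ranch/first (12): +40 ; 30 left.
Fill Riverbend second block (15 at 10) ; 15 left.
Mesa Fields first at 8: only 15 left, fill 15.
Total = 26×30 + 15×30 + 14×15 + 12×40 + 10×15 + 8×15 = 2190.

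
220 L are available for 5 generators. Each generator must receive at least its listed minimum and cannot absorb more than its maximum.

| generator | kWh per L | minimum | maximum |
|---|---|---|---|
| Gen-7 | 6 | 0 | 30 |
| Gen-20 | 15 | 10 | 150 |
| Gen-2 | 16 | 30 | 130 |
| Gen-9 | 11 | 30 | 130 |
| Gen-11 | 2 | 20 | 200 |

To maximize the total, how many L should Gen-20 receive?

Meeting every minimum uses 0+10+30+30+20 = 90 L, leaving 130.
Highest kWh per L first: Gen-2 16 > Gen-20 15 > Gen-9 11 > Gen-7 6 > Gen-11 2.
Gen-2: +100 to 130 (cap) → 30 left.
Only 30 left; Gen-20 takes them to reach 40.

40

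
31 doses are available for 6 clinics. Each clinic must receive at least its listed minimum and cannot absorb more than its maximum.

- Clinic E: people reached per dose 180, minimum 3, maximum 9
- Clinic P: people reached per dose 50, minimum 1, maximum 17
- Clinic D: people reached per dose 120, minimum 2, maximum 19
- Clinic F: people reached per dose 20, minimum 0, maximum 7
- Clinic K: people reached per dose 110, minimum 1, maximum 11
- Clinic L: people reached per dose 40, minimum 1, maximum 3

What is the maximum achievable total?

4100

Meeting every minimum uses 3+1+2+0+1+1 = 8 doses, leaving 23.
Highest people reached per dose first: Clinic E 180 > Clinic D 120 > Clinic K 110 > Clinic P 50 > Clinic L 40 > Clinic F 20.
Clinic E: +6 to 9 (cap) — 17 left.
Give Clinic D 17 more to hit its cap of 19 — 0 left.
Total = 180×9 + 50×1 + 120×19 + 110×1 + 40×1 = 4100.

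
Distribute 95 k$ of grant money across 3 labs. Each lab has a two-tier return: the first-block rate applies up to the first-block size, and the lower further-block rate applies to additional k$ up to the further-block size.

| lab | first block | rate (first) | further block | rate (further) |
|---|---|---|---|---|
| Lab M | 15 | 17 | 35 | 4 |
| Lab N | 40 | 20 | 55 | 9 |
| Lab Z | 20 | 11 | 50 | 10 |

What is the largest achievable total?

Rank every tier by rate: Lab N/tier1 20 > Lab M/tier1 17 > Lab Z/tier1 11 > Lab Z/tier2 10 > Lab N/tier2 9 > Lab M/tier2 4.
Lab N tier1 at 20: fill all 40 — 55 left.
Lab M tier1 at 17: fill all 15 — 40 left.
Fill Lab Z tier1 block (20 at 11) — 20 left.
Lab Z tier2 at 10: only 20 left, fill 20.
Total = 20×40 + 17×15 + 11×20 + 10×20 = 1475.

1475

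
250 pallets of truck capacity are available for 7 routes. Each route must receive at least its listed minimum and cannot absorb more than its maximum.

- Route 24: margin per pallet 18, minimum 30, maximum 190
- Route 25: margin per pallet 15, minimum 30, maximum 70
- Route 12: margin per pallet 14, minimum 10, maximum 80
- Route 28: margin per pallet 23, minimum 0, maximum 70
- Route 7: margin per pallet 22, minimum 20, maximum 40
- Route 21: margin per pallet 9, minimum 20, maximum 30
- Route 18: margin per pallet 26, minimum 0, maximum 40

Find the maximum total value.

Meeting every minimum uses 30+30+10+0+20+20+0 = 110 pallets, leaving 140.
Order the routes by margin per pallet: Route 18 26 > Route 28 23 > Route 7 22 > Route 24 18 > Route 25 15 > Route 12 14 > Route 21 9.
Route 18: +40 to 40 (cap) — 100 left.
Give Route 28 70 more to hit its cap of 70 — 30 left.
Give Route 7 20 more to hit its cap of 40 — 10 left.
Route 24 has room for 160 more but only 10 remain, so it gets 40.
Total = 18×40 + 15×30 + 14×10 + 23×70 + 22×40 + 9×20 + 26×40 = 5020.

5020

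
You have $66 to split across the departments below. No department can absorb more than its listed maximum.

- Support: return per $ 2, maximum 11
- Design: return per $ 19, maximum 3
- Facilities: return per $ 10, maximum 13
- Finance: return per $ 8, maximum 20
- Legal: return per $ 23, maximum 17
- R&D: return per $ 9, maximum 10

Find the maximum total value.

834

Order the departments by return per $: Legal 23 > Design 19 > Facilities 10 > R&D 9 > Finance 8 > Support 2.
Legal: +17 to 17 (cap) → 49 left.
Give Design 3 to hit its cap of 3 → 46 left.
Facilities takes 13 to reach its cap of 13 → 33 left.
Give R&D 10 to hit its cap of 10 → 23 left.
Finance takes 20 to reach its cap of 20 → 3 left.
Support has room for 11 but only 3 remain, so it gets 3.
Total = 2×3 + 19×3 + 10×13 + 8×20 + 23×17 + 9×10 = 834.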